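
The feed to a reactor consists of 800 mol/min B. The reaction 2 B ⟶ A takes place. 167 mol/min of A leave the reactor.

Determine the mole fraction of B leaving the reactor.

0.736

For A: n = n₀ + 1ξ → 167 = 0 + 1ξ, giving ξ = 167 mol/min.
Outlet amounts (n = n₀ + ν ξ):
  B: 800 − 2(167) = 466
  A: 0 + 1(167) = 167
Total out = 633 mol/min; y_B = 466 / 633 = 0.7362.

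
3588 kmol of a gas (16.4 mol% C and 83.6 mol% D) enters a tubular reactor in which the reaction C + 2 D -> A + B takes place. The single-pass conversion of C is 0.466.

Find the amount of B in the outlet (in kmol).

274 kmol

C reacted = 0.466 × 588.4 = 274.2 kmol; ν_C = −1, so ξ = 274.2/1 = 274.2 kmol.
Outlet amounts (n = n₀ + ν ξ):
  C: 588.4 − 1(274.2) = 314.2
  D: 3000 − 2(274.2) = 2451
  A: 0 + 1(274.2) = 274.2
  B: 0 + 1(274.2) = 274.2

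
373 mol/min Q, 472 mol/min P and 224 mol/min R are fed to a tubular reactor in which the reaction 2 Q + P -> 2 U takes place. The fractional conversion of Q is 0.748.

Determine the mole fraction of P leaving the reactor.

0.358

Q reacted = 0.748 × 373 = 279 mol/min; ν_Q = −2, so ξ = 279/2 = 139.5 mol/min.
Outlet amounts (n = n₀ + ν ξ):
  Q: 373 − 2(139.5) = 94
  P: 472 − 1(139.5) = 332.5
  U: 0 + 2(139.5) = 279
  R: 224 (inert)
Total out = 929.5 mol/min; y_P = 332.5 / 929.5 = 0.3577.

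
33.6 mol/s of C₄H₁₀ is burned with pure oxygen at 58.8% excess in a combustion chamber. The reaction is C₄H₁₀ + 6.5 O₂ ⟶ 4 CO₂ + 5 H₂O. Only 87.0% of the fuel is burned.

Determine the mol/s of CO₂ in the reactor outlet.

Stoichiometric O₂ = 6.5 × 33.6 = 218.4 mol/s; O₂ fed = 218.4 × 1.588 = 346.8 mol/s.
Fuel reacted = 0.87 × 33.6 → ξ = 29.23 mol/s.
Outlet (n = n₀ + ν ξ):
  C₄H₁₀: 33.6 − 1(29.23) = 4.368
  O₂: 346.8 − 6.5(29.23) = 156.8
  CO₂: 0 + 4(29.23) = 116.9
  H₂O: 0 + 5(29.23) = 146.2

117 mol/s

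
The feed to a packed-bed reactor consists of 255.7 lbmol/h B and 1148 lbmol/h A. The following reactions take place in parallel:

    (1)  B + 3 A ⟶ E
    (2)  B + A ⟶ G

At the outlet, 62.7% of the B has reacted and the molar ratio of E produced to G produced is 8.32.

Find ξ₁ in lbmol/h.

Conversion of B: B consumed = 0.627 × 255.7 = 160.3 lbmol/h = 1ξ₁ + 1ξ₂.
Selectivity: 1ξ₁ / (1ξ₂) = 8.32 → ξ₁ = 8.32 ξ₂.
Substitute: (1·8.32 + 1) ξ₂ = 160.3 → ξ₂ = 17.2 lbmol/h, ξ₁ = 143.1 lbmol/h.
Outlet amounts (n = n₀ + Σ ν·ξ):
  B: 255.7 − 1(143.1) − 1(17.2) = 95.38
  A: 1148 − 3(143.1) − 1(17.2) = 701.4
  E: 0 + 1(143.1) = 143.1
  G: 0 + 1(17.2) = 17.2

ξ₁ = 143 lbmol/h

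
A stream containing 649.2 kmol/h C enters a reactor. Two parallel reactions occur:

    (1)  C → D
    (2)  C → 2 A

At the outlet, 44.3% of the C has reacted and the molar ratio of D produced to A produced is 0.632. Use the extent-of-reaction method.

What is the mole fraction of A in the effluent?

0.327

Conversion of C: C consumed = 0.443 × 649.2 = 287.6 kmol/h = 1ξ₁ + 1ξ₂.
Selectivity: 1ξ₁ / (2ξ₂) = 0.632 → ξ₁ = 1.264 ξ₂.
Substitute: (1·1.264 + 1) ξ₂ = 287.6 → ξ₂ = 127 kmol/h, ξ₁ = 160.6 kmol/h.
Outlet amounts (n = n₀ + Σ ν·ξ):
  C: 649.2 − 1(160.6) − 1(127) = 361.6
  D: 0 + 1(160.6) = 160.6
  A: 0 + 2(127) = 254.1
Total out = 776.2 kmol/h; y_A = 254.1 / 776.2 = 0.3273.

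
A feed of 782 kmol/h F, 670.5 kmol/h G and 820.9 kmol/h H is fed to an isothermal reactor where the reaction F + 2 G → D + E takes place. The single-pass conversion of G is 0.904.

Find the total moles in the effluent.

G reacted = 0.904 × 670.5 = 606.1 kmol/h; ν_G = −2, so ξ = 606.1/2 = 303.1 kmol/h.
Outlet amounts (n = n₀ + ν ξ):
  F: 782 − 1(303.1) = 478.9
  G: 670.5 − 2(303.1) = 64.37
  D: 0 + 1(303.1) = 303.1
  E: 0 + 1(303.1) = 303.1
  H: 820.9 (inert)
Total out = 478.9 + 64.37 + 303.1 + 303.1 + 820.9 = 1970 kmol/h.

1970 kmol/h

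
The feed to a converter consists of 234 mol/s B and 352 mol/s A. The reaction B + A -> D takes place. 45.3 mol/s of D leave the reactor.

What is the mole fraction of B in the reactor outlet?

0.349

For D: n = n₀ + 1ξ → 45.3 = 0 + 1ξ, giving ξ = 45.3 mol/s.
Outlet amounts (n = n₀ + ν ξ):
  B: 234 − 1(45.3) = 188.7
  A: 352 − 1(45.3) = 306.7
  D: 0 + 1(45.3) = 45.3
Total out = 540.7 mol/s; y_B = 188.7 / 540.7 = 0.349.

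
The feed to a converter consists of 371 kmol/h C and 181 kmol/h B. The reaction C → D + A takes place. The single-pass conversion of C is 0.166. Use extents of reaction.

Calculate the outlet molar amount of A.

C reacted = 0.166 × 371 = 61.59 kmol/h; ν_C = −1, so ξ = 61.59/1 = 61.59 kmol/h.
Outlet amounts (n = n₀ + ν ξ):
  C: 371 − 1(61.59) = 309.4
  D: 0 + 1(61.59) = 61.59
  A: 0 + 1(61.59) = 61.59
  B: 181 (inert)

61.6 kmol/h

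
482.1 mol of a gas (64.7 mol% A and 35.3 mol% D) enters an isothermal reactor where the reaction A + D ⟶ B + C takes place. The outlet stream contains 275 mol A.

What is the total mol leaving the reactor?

482 mol

For A: n = n₀ − 1ξ → 275 = 311.9 − 1ξ, giving ξ = 36.92 mol.
Outlet amounts (n = n₀ + ν ξ):
  A: 311.9 − 1(36.92) = 275
  D: 170.2 − 1(36.92) = 133.3
  B: 0 + 1(36.92) = 36.92
  C: 0 + 1(36.92) = 36.92
Total out = 275 + 133.3 + 36.92 + 36.92 = 482.1 mol.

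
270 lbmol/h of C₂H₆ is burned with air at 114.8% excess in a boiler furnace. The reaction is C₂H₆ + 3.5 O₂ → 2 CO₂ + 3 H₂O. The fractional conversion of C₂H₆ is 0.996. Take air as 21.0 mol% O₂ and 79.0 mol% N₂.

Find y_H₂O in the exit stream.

0.0801

Stoichiometric O₂ = 3.5 × 270 = 945 lbmol/h; O₂ fed = 945 × 2.148 = 2030 lbmol/h.
N₂ fed = 2030 × 79/21 = 7636 lbmol/h.
Fuel reacted = 0.996 × 270 → ξ = 268.9 lbmol/h.
Outlet (n = n₀ + ν ξ):
  C₂H₆: 270 − 1(268.9) = 1.08
  O₂: 2030 − 3.5(268.9) = 1089
  N₂: 7636 (inert)
  CO₂: 0 + 2(268.9) = 537.8
  H₂O: 0 + 3(268.9) = 806.8
Total out = 10070 lbmol/h; y_H₂O = 806.8 / 10070 = 0.08011.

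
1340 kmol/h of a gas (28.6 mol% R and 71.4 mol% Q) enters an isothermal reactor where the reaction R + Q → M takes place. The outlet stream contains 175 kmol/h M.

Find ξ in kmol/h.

ξ = 175 kmol/h

For M: n = n₀ + 1ξ → 175 = 0 + 1ξ, giving ξ = 175 kmol/h.
Outlet amounts (n = n₀ + ν ξ):
  R: 383.2 − 1(175) = 208.2
  Q: 956.8 − 1(175) = 781.8
  M: 0 + 1(175) = 175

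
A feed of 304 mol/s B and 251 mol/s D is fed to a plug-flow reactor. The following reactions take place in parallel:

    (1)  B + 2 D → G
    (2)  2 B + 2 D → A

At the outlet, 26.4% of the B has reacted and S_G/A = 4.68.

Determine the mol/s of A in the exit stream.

Conversion of B: B consumed = 0.264 × 304 = 80.26 mol/s = 1ξ₁ + 2ξ₂.
Selectivity: 1ξ₁ / (1ξ₂) = 4.68 → ξ₁ = 4.68 ξ₂.
Substitute: (1·4.68 + 2) ξ₂ = 80.26 → ξ₂ = 12.01 mol/s, ξ₁ = 56.23 mol/s.
Outlet amounts (n = n₀ + Σ ν·ξ):
  B: 304 − 1(56.23) − 2(12.01) = 223.7
  D: 251 − 2(56.23) − 2(12.01) = 114.5
  G: 0 + 1(56.23) = 56.23
  A: 0 + 1(12.01) = 12.01

12 mol/s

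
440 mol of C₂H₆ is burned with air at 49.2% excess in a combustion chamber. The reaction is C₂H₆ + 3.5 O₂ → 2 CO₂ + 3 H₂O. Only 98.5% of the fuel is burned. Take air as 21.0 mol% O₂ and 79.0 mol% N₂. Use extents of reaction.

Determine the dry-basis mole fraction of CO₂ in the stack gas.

0.0842

Stoichiometric O₂ = 3.5 × 440 = 1540 mol; O₂ fed = 1540 × 1.492 = 2298 mol.
N₂ fed = 2298 × 79/21 = 8644 mol.
Fuel reacted = 0.985 × 440 → ξ = 433.4 mol.
Outlet (n = n₀ + ν ξ):
  C₂H₆: 440 − 1(433.4) = 6.6
  O₂: 2298 − 3.5(433.4) = 780.8
  N₂: 8644 (inert)
  CO₂: 0 + 2(433.4) = 866.8
  H₂O: 0 + 3(433.4) = 1300
Dry total = 10300 mol; y_CO₂ (dry) = 866.8 / 10300 = 0.08417.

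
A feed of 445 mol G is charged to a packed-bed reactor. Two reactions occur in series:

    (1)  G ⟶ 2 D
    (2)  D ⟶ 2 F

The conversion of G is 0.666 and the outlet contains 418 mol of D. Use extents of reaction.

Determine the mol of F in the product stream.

Conversion of G: G consumed = 1ξ₁ = 0.666 × 445 → ξ₁ = 296.4 mol.
D balance: n_D = 0 + 2ξ₁ − 1ξ₂ = 418 → ξ₂ = (2·296.4 − 418)/1 = 174.7 mol.
Outlet amounts (n = n₀ + Σ ν·ξ):
  G: 445 − 1(296.4) = 148.6
  D: 0 + 2(296.4) − 1(174.7) = 418
  F: 0 + 2(174.7) = 349.5

349 mol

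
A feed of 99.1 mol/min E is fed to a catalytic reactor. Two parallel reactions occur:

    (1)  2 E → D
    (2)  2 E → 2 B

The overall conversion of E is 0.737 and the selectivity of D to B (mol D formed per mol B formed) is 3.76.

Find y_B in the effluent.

0.128

Conversion of E: E consumed = 0.737 × 99.1 = 73.04 mol/min = 2ξ₁ + 2ξ₂.
Selectivity: 1ξ₁ / (2ξ₂) = 3.76 → ξ₁ = 7.52 ξ₂.
Substitute: (2·7.52 + 2) ξ₂ = 73.04 → ξ₂ = 4.286 mol/min, ξ₁ = 32.23 mol/min.
Outlet amounts (n = n₀ + Σ ν·ξ):
  E: 99.1 − 2(32.23) − 2(4.286) = 26.06
  D: 0 + 1(32.23) = 32.23
  B: 0 + 2(4.286) = 8.572
Total out = 66.87 mol/min; y_B = 8.572 / 66.87 = 0.1282.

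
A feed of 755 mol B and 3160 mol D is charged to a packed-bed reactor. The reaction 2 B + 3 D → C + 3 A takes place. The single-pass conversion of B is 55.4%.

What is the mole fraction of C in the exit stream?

0.0564

B reacted = 0.554 × 755 = 418.3 mol; ν_B = −2, so ξ = 418.3/2 = 209.1 mol.
Outlet amounts (n = n₀ + ν ξ):
  B: 755 − 2(209.1) = 336.7
  D: 3160 − 3(209.1) = 2533
  C: 0 + 1(209.1) = 209.1
  A: 0 + 3(209.1) = 627.4
Total out = 3706 mol; y_C = 209.1 / 3706 = 0.05643.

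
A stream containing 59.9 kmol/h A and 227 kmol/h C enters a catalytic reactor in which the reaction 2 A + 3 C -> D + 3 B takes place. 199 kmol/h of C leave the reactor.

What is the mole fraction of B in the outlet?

0.101

For C: n = n₀ − 3ξ → 199 = 227 − 3ξ, giving ξ = 9.333 kmol/h.
Outlet amounts (n = n₀ + ν ξ):
  A: 59.9 − 2(9.333) = 41.23
  C: 227 − 3(9.333) = 199
  D: 0 + 1(9.333) = 9.333
  B: 0 + 3(9.333) = 28
Total out = 277.6 kmol/h; y_B = 28 / 277.6 = 0.1009.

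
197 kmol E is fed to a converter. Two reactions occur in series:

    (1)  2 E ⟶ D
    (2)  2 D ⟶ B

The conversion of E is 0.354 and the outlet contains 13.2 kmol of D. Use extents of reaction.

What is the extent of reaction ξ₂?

Conversion of E: E consumed = 2ξ₁ = 0.354 × 197 → ξ₁ = 34.87 kmol.
D balance: n_D = 0 + 1ξ₁ − 2ξ₂ = 13.2 → ξ₂ = (1·34.87 − 13.2)/2 = 10.83 kmol.
Outlet amounts (n = n₀ + Σ ν·ξ):
  E: 197 − 2(34.87) = 127.3
  D: 0 + 1(34.87) − 2(10.83) = 13.2
  B: 0 + 1(10.83) = 10.83

ξ₂ = 10.8 kmol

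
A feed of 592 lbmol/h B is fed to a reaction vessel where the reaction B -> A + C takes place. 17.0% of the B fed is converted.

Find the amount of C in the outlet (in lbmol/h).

101 lbmol/h

B reacted = 0.17 × 592 = 100.6 lbmol/h; ν_B = −1, so ξ = 100.6/1 = 100.6 lbmol/h.
Outlet amounts (n = n₀ + ν ξ):
  B: 592 − 1(100.6) = 491.4
  A: 0 + 1(100.6) = 100.6
  C: 0 + 1(100.6) = 100.6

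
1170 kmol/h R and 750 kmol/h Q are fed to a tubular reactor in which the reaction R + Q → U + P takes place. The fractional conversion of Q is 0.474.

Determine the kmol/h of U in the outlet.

Q reacted = 0.474 × 750 = 355.5 kmol/h; ν_Q = −1, so ξ = 355.5/1 = 355.5 kmol/h.
Outlet amounts (n = n₀ + ν ξ):
  R: 1170 − 1(355.5) = 814.5
  Q: 750 − 1(355.5) = 394.5
  U: 0 + 1(355.5) = 355.5
  P: 0 + 1(355.5) = 355.5

356 kmol/h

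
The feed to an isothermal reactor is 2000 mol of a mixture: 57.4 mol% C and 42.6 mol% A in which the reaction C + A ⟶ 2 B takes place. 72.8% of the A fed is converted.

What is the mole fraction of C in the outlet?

0.264

A reacted = 0.728 × 852 = 620.3 mol; ν_A = −1, so ξ = 620.3/1 = 620.3 mol.
Outlet amounts (n = n₀ + ν ξ):
  C: 1148 − 1(620.3) = 527.7
  A: 852 − 1(620.3) = 231.7
  B: 0 + 2(620.3) = 1241
Total out = 2000 mol; y_C = 527.7 / 2000 = 0.2639.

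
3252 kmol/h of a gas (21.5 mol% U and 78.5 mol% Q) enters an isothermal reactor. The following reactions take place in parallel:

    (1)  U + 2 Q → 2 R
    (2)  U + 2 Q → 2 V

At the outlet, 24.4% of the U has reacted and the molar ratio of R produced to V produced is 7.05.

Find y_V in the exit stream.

0.0138

Conversion of U: U consumed = 0.244 × 699.2 = 170.6 kmol/h = 1ξ₁ + 1ξ₂.
Selectivity: 2ξ₁ / (2ξ₂) = 7.05 → ξ₁ = 7.05 ξ₂.
Substitute: (1·7.05 + 1) ξ₂ = 170.6 → ξ₂ = 21.19 kmol/h, ξ₁ = 149.4 kmol/h.
Outlet amounts (n = n₀ + Σ ν·ξ):
  U: 699.2 − 1(149.4) − 1(21.19) = 528.6
  Q: 2553 − 2(149.4) − 2(21.19) = 2212
  R: 0 + 2(149.4) = 298.8
  V: 0 + 2(21.19) = 42.39
Total out = 3081 kmol/h; y_V = 42.39 / 3081 = 0.01376.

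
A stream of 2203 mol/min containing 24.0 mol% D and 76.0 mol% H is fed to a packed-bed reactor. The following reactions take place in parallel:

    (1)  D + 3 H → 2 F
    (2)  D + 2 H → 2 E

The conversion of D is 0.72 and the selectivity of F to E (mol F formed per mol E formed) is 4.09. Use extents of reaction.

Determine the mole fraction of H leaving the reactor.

0.4

Conversion of D: D consumed = 0.72 × 528.7 = 380.7 mol/min = 1ξ₁ + 1ξ₂.
Selectivity: 2ξ₁ / (2ξ₂) = 4.09 → ξ₁ = 4.09 ξ₂.
Substitute: (1·4.09 + 1) ξ₂ = 380.7 → ξ₂ = 74.79 mol/min, ξ₁ = 305.9 mol/min.
Outlet amounts (n = n₀ + Σ ν·ξ):
  D: 528.7 − 1(305.9) − 1(74.79) = 148
  H: 1674 − 3(305.9) − 2(74.79) = 607
  F: 0 + 2(305.9) = 611.8
  E: 0 + 2(74.79) = 149.6
Total out = 1516 mol/min; y_H = 607 / 1516 = 0.4003.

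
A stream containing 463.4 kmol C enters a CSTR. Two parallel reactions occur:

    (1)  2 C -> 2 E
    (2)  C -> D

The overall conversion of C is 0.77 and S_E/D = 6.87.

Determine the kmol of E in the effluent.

311 kmol

Conversion of C: C consumed = 0.77 × 463.4 = 356.8 kmol = 2ξ₁ + 1ξ₂.
Selectivity: 2ξ₁ / (1ξ₂) = 6.87 → ξ₁ = 3.435 ξ₂.
Substitute: (2·3.435 + 1) ξ₂ = 356.8 → ξ₂ = 45.34 kmol, ξ₁ = 155.7 kmol.
Outlet amounts (n = n₀ + Σ ν·ξ):
  C: 463.4 − 2(155.7) − 1(45.34) = 106.6
  E: 0 + 2(155.7) = 311.5
  D: 0 + 1(45.34) = 45.34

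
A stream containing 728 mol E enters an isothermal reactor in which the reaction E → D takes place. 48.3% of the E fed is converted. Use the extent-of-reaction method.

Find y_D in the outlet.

E reacted = 0.483 × 728 = 351.6 mol; ν_E = −1, so ξ = 351.6/1 = 351.6 mol.
Outlet amounts (n = n₀ + ν ξ):
  E: 728 − 1(351.6) = 376.4
  D: 0 + 1(351.6) = 351.6
Total out = 728 mol; y_D = 351.6 / 728 = 0.483.

0.483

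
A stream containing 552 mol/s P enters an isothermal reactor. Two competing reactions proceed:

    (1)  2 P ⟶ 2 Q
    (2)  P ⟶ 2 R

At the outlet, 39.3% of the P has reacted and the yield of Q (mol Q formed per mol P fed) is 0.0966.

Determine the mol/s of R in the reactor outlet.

Yield of Q: 2ξ₁ / 552 = 0.0966 → ξ₁ = 26.66 mol/s.
Conversion of P: 2ξ₁ + 1ξ₂ = 0.393 × 552 = 216.9 → ξ₂ = 163.6 mol/s.
Outlet amounts (n = n₀ + Σ ν·ξ):
  P: 552 − 2(26.66) − 1(163.6) = 335.1
  Q: 0 + 2(26.66) = 53.32
  R: 0 + 2(163.6) = 327.2

327 mol/s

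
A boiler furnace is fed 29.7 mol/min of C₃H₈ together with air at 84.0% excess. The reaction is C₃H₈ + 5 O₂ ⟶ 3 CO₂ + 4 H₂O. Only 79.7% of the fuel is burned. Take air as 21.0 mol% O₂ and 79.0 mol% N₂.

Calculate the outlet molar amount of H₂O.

Stoichiometric O₂ = 5 × 29.7 = 148.5 mol/min; O₂ fed = 148.5 × 1.840 = 273.2 mol/min.
N₂ fed = 273.2 × 79/21 = 1028 mol/min.
Fuel reacted = 0.797 × 29.7 → ξ = 23.67 mol/min.
Outlet (n = n₀ + ν ξ):
  C₃H₈: 29.7 − 1(23.67) = 6.029
  O₂: 273.2 − 5(23.67) = 154.9
  N₂: 1028 (inert)
  CO₂: 0 + 3(23.67) = 71.01
  H₂O: 0 + 4(23.67) = 94.68

94.7 mol/min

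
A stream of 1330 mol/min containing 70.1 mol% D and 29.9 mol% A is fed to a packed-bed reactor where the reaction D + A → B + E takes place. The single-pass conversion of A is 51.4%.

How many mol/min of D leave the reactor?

728 mol/min

A reacted = 0.514 × 397.7 = 204.4 mol/min; ν_A = −1, so ξ = 204.4/1 = 204.4 mol/min.
Outlet amounts (n = n₀ + ν ξ):
  D: 932.3 − 1(204.4) = 727.9
  A: 397.7 − 1(204.4) = 193.3
  B: 0 + 1(204.4) = 204.4
  E: 0 + 1(204.4) = 204.4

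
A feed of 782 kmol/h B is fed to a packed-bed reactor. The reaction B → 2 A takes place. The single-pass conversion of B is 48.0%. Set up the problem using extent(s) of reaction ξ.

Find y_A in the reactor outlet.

B reacted = 0.48 × 782 = 375.4 kmol/h; ν_B = −1, so ξ = 375.4/1 = 375.4 kmol/h.
Outlet amounts (n = n₀ + ν ξ):
  B: 782 − 1(375.4) = 406.6
  A: 0 + 2(375.4) = 750.7
Total out = 1157 kmol/h; y_A = 750.7 / 1157 = 0.6486.

0.649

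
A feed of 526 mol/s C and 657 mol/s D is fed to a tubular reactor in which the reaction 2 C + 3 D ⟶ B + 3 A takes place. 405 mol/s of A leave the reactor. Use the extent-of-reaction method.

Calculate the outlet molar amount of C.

256 mol/s

For A: n = n₀ + 3ξ → 405 = 0 + 3ξ, giving ξ = 135 mol/s.
Outlet amounts (n = n₀ + ν ξ):
  C: 526 − 2(135) = 256
  D: 657 − 3(135) = 252
  B: 0 + 1(135) = 135
  A: 0 + 3(135) = 405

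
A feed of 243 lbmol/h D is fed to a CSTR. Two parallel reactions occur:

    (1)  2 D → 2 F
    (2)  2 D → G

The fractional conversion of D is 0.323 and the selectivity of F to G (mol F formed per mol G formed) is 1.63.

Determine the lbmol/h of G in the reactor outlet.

Conversion of D: D consumed = 0.323 × 243 = 78.49 lbmol/h = 2ξ₁ + 2ξ₂.
Selectivity: 2ξ₁ / (1ξ₂) = 1.63 → ξ₁ = 0.815 ξ₂.
Substitute: (2·0.815 + 2) ξ₂ = 78.49 → ξ₂ = 21.62 lbmol/h, ξ₁ = 17.62 lbmol/h.
Outlet amounts (n = n₀ + Σ ν·ξ):
  D: 243 − 2(17.62) − 2(21.62) = 164.5
  F: 0 + 2(17.62) = 35.24
  G: 0 + 1(21.62) = 21.62

21.6 lbmol/h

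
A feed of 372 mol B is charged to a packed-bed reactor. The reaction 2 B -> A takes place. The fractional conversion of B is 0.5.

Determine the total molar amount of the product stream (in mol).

279 mol

B reacted = 0.5 × 372 = 186 mol; ν_B = −2, so ξ = 186/2 = 93 mol.
Outlet amounts (n = n₀ + ν ξ):
  B: 372 − 2(93) = 186
  A: 0 + 1(93) = 93
Total out = 186 + 93 = 279 mol.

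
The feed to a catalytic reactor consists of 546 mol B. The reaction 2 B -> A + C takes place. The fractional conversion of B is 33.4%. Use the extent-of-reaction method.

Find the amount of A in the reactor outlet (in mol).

B reacted = 0.334 × 546 = 182.4 mol; ν_B = −2, so ξ = 182.4/2 = 91.18 mol.
Outlet amounts (n = n₀ + ν ξ):
  B: 546 − 2(91.18) = 363.6
  A: 0 + 1(91.18) = 91.18
  C: 0 + 1(91.18) = 91.18

91.2 mol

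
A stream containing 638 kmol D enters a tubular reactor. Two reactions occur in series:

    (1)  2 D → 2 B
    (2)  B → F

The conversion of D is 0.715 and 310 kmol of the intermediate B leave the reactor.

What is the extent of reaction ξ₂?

Conversion of D: D consumed = 2ξ₁ = 0.715 × 638 → ξ₁ = 228.1 kmol.
B balance: n_B = 0 + 2ξ₁ − 1ξ₂ = 310 → ξ₂ = (2·228.1 − 310)/1 = 146.2 kmol.
Outlet amounts (n = n₀ + Σ ν·ξ):
  D: 638 − 2(228.1) = 181.8
  B: 0 + 2(228.1) − 1(146.2) = 310
  F: 0 + 1(146.2) = 146.2

ξ₂ = 146 kmol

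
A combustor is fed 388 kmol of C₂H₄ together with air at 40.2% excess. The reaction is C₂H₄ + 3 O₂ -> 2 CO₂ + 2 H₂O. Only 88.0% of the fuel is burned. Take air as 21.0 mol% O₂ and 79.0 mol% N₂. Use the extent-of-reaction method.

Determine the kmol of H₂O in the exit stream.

683 kmol

Stoichiometric O₂ = 3 × 388 = 1164 kmol; O₂ fed = 1164 × 1.402 = 1632 kmol.
N₂ fed = 1632 × 79/21 = 6139 kmol.
Fuel reacted = 0.88 × 388 → ξ = 341.4 kmol.
Outlet (n = n₀ + ν ξ):
  C₂H₄: 388 − 1(341.4) = 46.56
  O₂: 1632 − 3(341.4) = 607.6
  N₂: 6139 (inert)
  CO₂: 0 + 2(341.4) = 682.9
  H₂O: 0 + 2(341.4) = 682.9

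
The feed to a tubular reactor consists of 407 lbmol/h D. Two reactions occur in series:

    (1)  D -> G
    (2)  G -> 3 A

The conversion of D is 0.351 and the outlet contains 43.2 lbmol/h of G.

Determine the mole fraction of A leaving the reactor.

Conversion of D: D consumed = 1ξ₁ = 0.351 × 407 → ξ₁ = 142.9 lbmol/h.
G balance: n_G = 0 + 1ξ₁ − 1ξ₂ = 43.2 → ξ₂ = (1·142.9 − 43.2)/1 = 99.66 lbmol/h.
Outlet amounts (n = n₀ + Σ ν·ξ):
  D: 407 − 1(142.9) = 264.1
  G: 0 + 1(142.9) − 1(99.66) = 43.2
  A: 0 + 3(99.66) = 299
Total out = 606.3 lbmol/h; y_A = 299 / 606.3 = 0.4931.

0.493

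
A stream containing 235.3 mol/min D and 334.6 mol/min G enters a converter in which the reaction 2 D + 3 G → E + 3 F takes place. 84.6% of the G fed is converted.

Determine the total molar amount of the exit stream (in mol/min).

476 mol/min

G reacted = 0.846 × 334.6 = 283.1 mol/min; ν_G = −3, so ξ = 283.1/3 = 94.36 mol/min.
Outlet amounts (n = n₀ + ν ξ):
  D: 235.3 − 2(94.36) = 46.59
  G: 334.6 − 3(94.36) = 51.53
  E: 0 + 1(94.36) = 94.36
  F: 0 + 3(94.36) = 283.1
Total out = 46.59 + 51.53 + 94.36 + 283.1 = 475.5 mol/min.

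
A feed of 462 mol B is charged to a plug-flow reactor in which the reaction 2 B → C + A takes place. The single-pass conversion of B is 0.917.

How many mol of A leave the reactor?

212 mol

B reacted = 0.917 × 462 = 423.7 mol; ν_B = −2, so ξ = 423.7/2 = 211.8 mol.
Outlet amounts (n = n₀ + ν ξ):
  B: 462 − 2(211.8) = 38.35
  C: 0 + 1(211.8) = 211.8
  A: 0 + 1(211.8) = 211.8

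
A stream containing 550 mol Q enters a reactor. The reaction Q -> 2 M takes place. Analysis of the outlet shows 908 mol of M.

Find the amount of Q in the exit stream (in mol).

For M: n = n₀ + 2ξ → 908 = 0 + 2ξ, giving ξ = 454 mol.
Outlet amounts (n = n₀ + ν ξ):
  Q: 550 − 1(454) = 96
  M: 0 + 2(454) = 908

96 mol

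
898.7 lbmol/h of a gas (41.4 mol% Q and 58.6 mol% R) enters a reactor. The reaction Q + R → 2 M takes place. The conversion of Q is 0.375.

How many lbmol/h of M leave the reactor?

Q reacted = 0.375 × 372.1 = 139.5 lbmol/h; ν_Q = −1, so ξ = 139.5/1 = 139.5 lbmol/h.
Outlet amounts (n = n₀ + ν ξ):
  Q: 372.1 − 1(139.5) = 232.5
  R: 526.6 − 1(139.5) = 387.1
  M: 0 + 2(139.5) = 279

279 lbmol/h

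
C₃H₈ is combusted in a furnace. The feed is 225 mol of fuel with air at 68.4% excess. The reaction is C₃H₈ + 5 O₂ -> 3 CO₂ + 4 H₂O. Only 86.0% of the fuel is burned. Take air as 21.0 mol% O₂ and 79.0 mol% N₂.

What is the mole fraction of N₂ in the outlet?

0.755

Stoichiometric O₂ = 5 × 225 = 1125 mol; O₂ fed = 1125 × 1.684 = 1895 mol.
N₂ fed = 1895 × 79/21 = 7127 mol.
Fuel reacted = 0.86 × 225 → ξ = 193.5 mol.
Outlet (n = n₀ + ν ξ):
  C₃H₈: 225 − 1(193.5) = 31.5
  O₂: 1895 − 5(193.5) = 927
  N₂: 7127 (inert)
  CO₂: 0 + 3(193.5) = 580.5
  H₂O: 0 + 4(193.5) = 774
Total out = 9440 mol; y_N₂ = 7127 / 9440 = 0.755.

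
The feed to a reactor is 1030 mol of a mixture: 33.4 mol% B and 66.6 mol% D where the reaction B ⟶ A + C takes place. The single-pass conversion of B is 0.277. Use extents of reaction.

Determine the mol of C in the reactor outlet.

95.3 mol

B reacted = 0.277 × 344 = 95.29 mol; ν_B = −1, so ξ = 95.29/1 = 95.29 mol.
Outlet amounts (n = n₀ + ν ξ):
  B: 344 − 1(95.29) = 248.7
  A: 0 + 1(95.29) = 95.29
  C: 0 + 1(95.29) = 95.29
  D: 686 (inert)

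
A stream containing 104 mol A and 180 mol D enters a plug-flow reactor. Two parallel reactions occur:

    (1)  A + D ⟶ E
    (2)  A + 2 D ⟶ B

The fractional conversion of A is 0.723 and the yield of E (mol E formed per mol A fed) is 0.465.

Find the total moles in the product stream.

Yield of E: 1ξ₁ / 104 = 0.465 → ξ₁ = 48.36 mol.
Conversion of A: 1ξ₁ + 1ξ₂ = 0.723 × 104 = 75.19 → ξ₂ = 26.83 mol.
Outlet amounts (n = n₀ + Σ ν·ξ):
  A: 104 − 1(48.36) − 1(26.83) = 28.81
  D: 180 − 1(48.36) − 2(26.83) = 77.98
  E: 0 + 1(48.36) = 48.36
  B: 0 + 1(26.83) = 26.83
Total out = 28.81 + 77.98 + 48.36 + 26.83 = 182 mol.

182 mol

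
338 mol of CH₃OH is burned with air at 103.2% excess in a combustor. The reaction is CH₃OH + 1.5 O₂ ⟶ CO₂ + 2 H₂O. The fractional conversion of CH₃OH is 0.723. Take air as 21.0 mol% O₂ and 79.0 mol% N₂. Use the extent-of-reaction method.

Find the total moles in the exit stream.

5370 mol

Stoichiometric O₂ = 1.5 × 338 = 507 mol; O₂ fed = 507 × 2.032 = 1030 mol.
N₂ fed = 1030 × 79/21 = 3876 mol.
Fuel reacted = 0.723 × 338 → ξ = 244.4 mol.
Outlet (n = n₀ + ν ξ):
  CH₃OH: 338 − 1(244.4) = 93.63
  O₂: 1030 − 1.5(244.4) = 663.7
  N₂: 3876 (inert)
  CO₂: 0 + 1(244.4) = 244.4
  H₂O: 0 + 2(244.4) = 488.7
Total out = 93.63 + 663.7 + 3876 + 244.4 + 488.7 = 5366 mol.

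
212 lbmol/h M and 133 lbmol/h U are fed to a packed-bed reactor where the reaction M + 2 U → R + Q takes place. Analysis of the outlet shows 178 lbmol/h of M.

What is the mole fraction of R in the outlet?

For M: n = n₀ − 1ξ → 178 = 212 − 1ξ, giving ξ = 34 lbmol/h.
Outlet amounts (n = n₀ + ν ξ):
  M: 212 − 1(34) = 178
  U: 133 − 2(34) = 65
  R: 0 + 1(34) = 34
  Q: 0 + 1(34) = 34
Total out = 311 lbmol/h; y_R = 34 / 311 = 0.1093.

0.109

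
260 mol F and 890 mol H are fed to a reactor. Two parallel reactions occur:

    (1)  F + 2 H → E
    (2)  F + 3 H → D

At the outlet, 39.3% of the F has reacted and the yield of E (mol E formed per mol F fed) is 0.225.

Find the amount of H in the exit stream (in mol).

642 mol

Yield of E: 1ξ₁ / 260 = 0.225 → ξ₁ = 58.5 mol.
Conversion of F: 1ξ₁ + 1ξ₂ = 0.393 × 260 = 102.2 → ξ₂ = 43.68 mol.
Outlet amounts (n = n₀ + Σ ν·ξ):
  F: 260 − 1(58.5) − 1(43.68) = 157.8
  H: 890 − 2(58.5) − 3(43.68) = 642
  E: 0 + 1(58.5) = 58.5
  D: 0 + 1(43.68) = 43.68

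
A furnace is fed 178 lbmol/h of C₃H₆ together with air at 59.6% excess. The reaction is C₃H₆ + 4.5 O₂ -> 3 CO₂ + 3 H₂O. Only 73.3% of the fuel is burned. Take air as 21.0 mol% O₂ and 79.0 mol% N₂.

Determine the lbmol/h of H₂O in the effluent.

391 lbmol/h

Stoichiometric O₂ = 4.5 × 178 = 801 lbmol/h; O₂ fed = 801 × 1.596 = 1278 lbmol/h.
N₂ fed = 1278 × 79/21 = 4809 lbmol/h.
Fuel reacted = 0.733 × 178 → ξ = 130.5 lbmol/h.
Outlet (n = n₀ + ν ξ):
  C₃H₆: 178 − 1(130.5) = 47.53
  O₂: 1278 − 4.5(130.5) = 691.3
  N₂: 4809 (inert)
  CO₂: 0 + 3(130.5) = 391.4
  H₂O: 0 + 3(130.5) = 391.4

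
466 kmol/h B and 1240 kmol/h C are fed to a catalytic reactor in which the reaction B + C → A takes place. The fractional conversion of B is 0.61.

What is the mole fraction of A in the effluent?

B reacted = 0.61 × 466 = 284.3 kmol/h; ν_B = −1, so ξ = 284.3/1 = 284.3 kmol/h.
Outlet amounts (n = n₀ + ν ξ):
  B: 466 − 1(284.3) = 181.7
  C: 1240 − 1(284.3) = 955.7
  A: 0 + 1(284.3) = 284.3
Total out = 1422 kmol/h; y_A = 284.3 / 1422 = 0.1999.

0.2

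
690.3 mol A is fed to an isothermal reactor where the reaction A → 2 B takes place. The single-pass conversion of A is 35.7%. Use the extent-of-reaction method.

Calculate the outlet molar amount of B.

493 mol

A reacted = 0.357 × 690.3 = 246.4 mol; ν_A = −1, so ξ = 246.4/1 = 246.4 mol.
Outlet amounts (n = n₀ + ν ξ):
  A: 690.3 − 1(246.4) = 443.9
  B: 0 + 2(246.4) = 492.9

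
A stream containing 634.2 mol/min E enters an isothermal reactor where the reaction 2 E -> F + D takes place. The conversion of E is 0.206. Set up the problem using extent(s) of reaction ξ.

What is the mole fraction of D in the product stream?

0.103

E reacted = 0.206 × 634.2 = 130.6 mol/min; ν_E = −2, so ξ = 130.6/2 = 65.32 mol/min.
Outlet amounts (n = n₀ + ν ξ):
  E: 634.2 − 2(65.32) = 503.6
  F: 0 + 1(65.32) = 65.32
  D: 0 + 1(65.32) = 65.32
Total out = 634.2 mol/min; y_D = 65.32 / 634.2 = 0.103.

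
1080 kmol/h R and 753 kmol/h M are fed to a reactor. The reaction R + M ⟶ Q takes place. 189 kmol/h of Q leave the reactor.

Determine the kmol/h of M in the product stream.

For Q: n = n₀ + 1ξ → 189 = 0 + 1ξ, giving ξ = 189 kmol/h.
Outlet amounts (n = n₀ + ν ξ):
  R: 1080 − 1(189) = 891
  M: 753 − 1(189) = 564
  Q: 0 + 1(189) = 189

564 kmol/h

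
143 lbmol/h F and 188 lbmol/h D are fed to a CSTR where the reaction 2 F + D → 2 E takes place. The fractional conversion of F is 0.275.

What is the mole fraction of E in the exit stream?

0.126

F reacted = 0.275 × 143 = 39.33 lbmol/h; ν_F = −2, so ξ = 39.33/2 = 19.66 lbmol/h.
Outlet amounts (n = n₀ + ν ξ):
  F: 143 − 2(19.66) = 103.7
  D: 188 − 1(19.66) = 168.3
  E: 0 + 2(19.66) = 39.33
Total out = 311.3 lbmol/h; y_E = 39.33 / 311.3 = 0.1263.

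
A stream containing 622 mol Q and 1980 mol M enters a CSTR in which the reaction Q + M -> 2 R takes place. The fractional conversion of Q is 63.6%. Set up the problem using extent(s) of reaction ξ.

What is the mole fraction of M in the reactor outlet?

0.609

Q reacted = 0.636 × 622 = 395.6 mol; ν_Q = −1, so ξ = 395.6/1 = 395.6 mol.
Outlet amounts (n = n₀ + ν ξ):
  Q: 622 − 1(395.6) = 226.4
  M: 1980 − 1(395.6) = 1584
  R: 0 + 2(395.6) = 791.2
Total out = 2602 mol; y_M = 1584 / 2602 = 0.6089.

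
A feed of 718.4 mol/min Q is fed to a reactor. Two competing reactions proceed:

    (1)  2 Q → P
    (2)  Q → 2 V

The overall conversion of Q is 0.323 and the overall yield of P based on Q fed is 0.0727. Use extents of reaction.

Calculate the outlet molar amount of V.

Yield of P: 1ξ₁ / 718.4 = 0.0727 → ξ₁ = 52.23 mol/min.
Conversion of Q: 2ξ₁ + 1ξ₂ = 0.323 × 718.4 = 232 → ξ₂ = 127.6 mol/min.
Outlet amounts (n = n₀ + Σ ν·ξ):
  Q: 718.4 − 2(52.23) − 1(127.6) = 486.4
  P: 0 + 1(52.23) = 52.23
  V: 0 + 2(127.6) = 255.2

255 mol/min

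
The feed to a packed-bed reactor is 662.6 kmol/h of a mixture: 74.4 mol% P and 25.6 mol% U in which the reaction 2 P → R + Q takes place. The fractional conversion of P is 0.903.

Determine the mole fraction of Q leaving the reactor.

0.336

P reacted = 0.903 × 493 = 445.2 kmol/h; ν_P = −2, so ξ = 445.2/2 = 222.6 kmol/h.
Outlet amounts (n = n₀ + ν ξ):
  P: 493 − 2(222.6) = 47.82
  R: 0 + 1(222.6) = 222.6
  Q: 0 + 1(222.6) = 222.6
  U: 169.6 (inert)
Total out = 662.6 kmol/h; y_Q = 222.6 / 662.6 = 0.3359.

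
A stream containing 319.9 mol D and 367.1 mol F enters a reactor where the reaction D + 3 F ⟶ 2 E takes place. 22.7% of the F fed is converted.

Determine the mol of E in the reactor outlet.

55.6 mol

F reacted = 0.227 × 367.1 = 83.33 mol; ν_F = −3, so ξ = 83.33/3 = 27.78 mol.
Outlet amounts (n = n₀ + ν ξ):
  D: 319.9 − 1(27.78) = 292.1
  F: 367.1 − 3(27.78) = 283.8
  E: 0 + 2(27.78) = 55.55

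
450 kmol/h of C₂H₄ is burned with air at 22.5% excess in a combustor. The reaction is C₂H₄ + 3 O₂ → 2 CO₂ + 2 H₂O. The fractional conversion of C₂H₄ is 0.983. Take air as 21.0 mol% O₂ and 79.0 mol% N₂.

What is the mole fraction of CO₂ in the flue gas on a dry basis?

Stoichiometric O₂ = 3 × 450 = 1350 kmol/h; O₂ fed = 1350 × 1.225 = 1654 kmol/h.
N₂ fed = 1654 × 79/21 = 6221 kmol/h.
Fuel reacted = 0.983 × 450 → ξ = 442.3 kmol/h.
Outlet (n = n₀ + ν ξ):
  C₂H₄: 450 − 1(442.3) = 7.65
  O₂: 1654 − 3(442.3) = 326.7
  N₂: 6221 (inert)
  CO₂: 0 + 2(442.3) = 884.7
  H₂O: 0 + 2(442.3) = 884.7
Dry total = 7440 kmol/h; y_CO₂ (dry) = 884.7 / 7440 = 0.1189.

0.119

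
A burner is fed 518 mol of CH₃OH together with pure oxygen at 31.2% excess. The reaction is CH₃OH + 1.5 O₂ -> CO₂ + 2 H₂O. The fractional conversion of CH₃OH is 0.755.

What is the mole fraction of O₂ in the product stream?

Stoichiometric O₂ = 1.5 × 518 = 777 mol; O₂ fed = 777 × 1.312 = 1019 mol.
Fuel reacted = 0.755 × 518 → ξ = 391.1 mol.
Outlet (n = n₀ + ν ξ):
  CH₃OH: 518 − 1(391.1) = 126.9
  O₂: 1019 − 1.5(391.1) = 432.8
  CO₂: 0 + 1(391.1) = 391.1
  H₂O: 0 + 2(391.1) = 782.2
Total out = 1733 mol; y_O₂ = 432.8 / 1733 = 0.2497.

0.25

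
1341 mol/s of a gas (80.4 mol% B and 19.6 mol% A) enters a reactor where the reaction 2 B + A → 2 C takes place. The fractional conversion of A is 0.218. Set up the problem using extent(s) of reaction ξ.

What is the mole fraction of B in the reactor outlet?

A reacted = 0.218 × 262.8 = 57.3 mol/s; ν_A = −1, so ξ = 57.3/1 = 57.3 mol/s.
Outlet amounts (n = n₀ + ν ξ):
  B: 1078 − 2(57.3) = 963.6
  A: 262.8 − 1(57.3) = 205.5
  C: 0 + 2(57.3) = 114.6
Total out = 1284 mol/s; y_B = 963.6 / 1284 = 0.7506.

0.751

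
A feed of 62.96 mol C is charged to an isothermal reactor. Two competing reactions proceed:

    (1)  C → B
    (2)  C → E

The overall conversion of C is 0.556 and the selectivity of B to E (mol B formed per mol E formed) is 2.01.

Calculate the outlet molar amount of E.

11.6 mol

Conversion of C: C consumed = 0.556 × 62.96 = 35.01 mol = 1ξ₁ + 1ξ₂.
Selectivity: 1ξ₁ / (1ξ₂) = 2.01 → ξ₁ = 2.01 ξ₂.
Substitute: (1·2.01 + 1) ξ₂ = 35.01 → ξ₂ = 11.63 mol, ξ₁ = 23.38 mol.
Outlet amounts (n = n₀ + Σ ν·ξ):
  C: 62.96 − 1(23.38) − 1(11.63) = 27.95
  B: 0 + 1(23.38) = 23.38
  E: 0 + 1(11.63) = 11.63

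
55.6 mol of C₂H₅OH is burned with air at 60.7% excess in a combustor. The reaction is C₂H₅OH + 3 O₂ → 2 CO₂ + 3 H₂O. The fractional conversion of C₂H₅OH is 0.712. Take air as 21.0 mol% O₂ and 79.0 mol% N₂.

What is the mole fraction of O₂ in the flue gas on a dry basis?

0.119

Stoichiometric O₂ = 3 × 55.6 = 166.8 mol; O₂ fed = 166.8 × 1.607 = 268 mol.
N₂ fed = 268 × 79/21 = 1008 mol.
Fuel reacted = 0.712 × 55.6 → ξ = 39.59 mol.
Outlet (n = n₀ + ν ξ):
  C₂H₅OH: 55.6 − 1(39.59) = 16.01
  O₂: 268 − 3(39.59) = 149.3
  N₂: 1008 (inert)
  CO₂: 0 + 2(39.59) = 79.17
  H₂O: 0 + 3(39.59) = 118.8
Dry total = 1253 mol; y_O₂ (dry) = 149.3 / 1253 = 0.1192.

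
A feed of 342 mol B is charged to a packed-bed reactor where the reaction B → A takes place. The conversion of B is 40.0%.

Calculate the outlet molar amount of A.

137 mol

B reacted = 0.4 × 342 = 136.8 mol; ν_B = −1, so ξ = 136.8/1 = 136.8 mol.
Outlet amounts (n = n₀ + ν ξ):
  B: 342 − 1(136.8) = 205.2
  A: 0 + 1(136.8) = 136.8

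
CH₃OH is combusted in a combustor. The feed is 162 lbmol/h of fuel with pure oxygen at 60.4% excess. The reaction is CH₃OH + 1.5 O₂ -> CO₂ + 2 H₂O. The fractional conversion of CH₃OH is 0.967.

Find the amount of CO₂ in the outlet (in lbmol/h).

157 lbmol/h

Stoichiometric O₂ = 1.5 × 162 = 243 lbmol/h; O₂ fed = 243 × 1.604 = 389.8 lbmol/h.
Fuel reacted = 0.967 × 162 → ξ = 156.7 lbmol/h.
Outlet (n = n₀ + ν ξ):
  CH₃OH: 162 − 1(156.7) = 5.346
  O₂: 389.8 − 1.5(156.7) = 154.8
  CO₂: 0 + 1(156.7) = 156.7
  H₂O: 0 + 2(156.7) = 313.3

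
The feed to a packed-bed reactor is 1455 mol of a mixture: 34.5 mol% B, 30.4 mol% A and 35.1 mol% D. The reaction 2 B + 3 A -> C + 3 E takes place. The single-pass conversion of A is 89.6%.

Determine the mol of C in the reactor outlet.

132 mol

A reacted = 0.896 × 442.3 = 396.3 mol; ν_A = −3, so ξ = 396.3/3 = 132.1 mol.
Outlet amounts (n = n₀ + ν ξ):
  B: 502 − 2(132.1) = 237.8
  A: 442.3 − 3(132.1) = 46
  C: 0 + 1(132.1) = 132.1
  E: 0 + 3(132.1) = 396.3
  D: 510.7 (inert)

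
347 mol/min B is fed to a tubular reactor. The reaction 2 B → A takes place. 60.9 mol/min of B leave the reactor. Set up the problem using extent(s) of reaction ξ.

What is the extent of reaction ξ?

ξ = 143 mol/min

For B: n = n₀ − 2ξ → 60.9 = 347 − 2ξ, giving ξ = 143.1 mol/min.
Outlet amounts (n = n₀ + ν ξ):
  B: 347 − 2(143.1) = 60.9
  A: 0 + 1(143.1) = 143.1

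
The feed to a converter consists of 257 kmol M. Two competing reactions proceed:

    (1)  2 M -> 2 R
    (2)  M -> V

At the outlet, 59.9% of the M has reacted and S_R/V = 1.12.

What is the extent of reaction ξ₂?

Conversion of M: M consumed = 0.599 × 257 = 153.9 kmol = 2ξ₁ + 1ξ₂.
Selectivity: 2ξ₁ / (1ξ₂) = 1.12 → ξ₁ = 0.56 ξ₂.
Substitute: (2·0.56 + 1) ξ₂ = 153.9 → ξ₂ = 72.61 kmol, ξ₁ = 40.66 kmol.
Outlet amounts (n = n₀ + Σ ν·ξ):
  M: 257 − 2(40.66) − 1(72.61) = 103.1
  R: 0 + 2(40.66) = 81.33
  V: 0 + 1(72.61) = 72.61

ξ₂ = 72.6 kmol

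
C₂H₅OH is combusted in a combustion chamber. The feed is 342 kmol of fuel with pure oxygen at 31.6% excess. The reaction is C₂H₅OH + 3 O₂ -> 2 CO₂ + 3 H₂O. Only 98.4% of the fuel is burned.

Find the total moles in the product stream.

2030 kmol

Stoichiometric O₂ = 3 × 342 = 1026 kmol; O₂ fed = 1026 × 1.316 = 1350 kmol.
Fuel reacted = 0.984 × 342 → ξ = 336.5 kmol.
Outlet (n = n₀ + ν ξ):
  C₂H₅OH: 342 − 1(336.5) = 5.472
  O₂: 1350 − 3(336.5) = 340.6
  CO₂: 0 + 2(336.5) = 673.1
  H₂O: 0 + 3(336.5) = 1010
Total out = 5.472 + 340.6 + 673.1 + 1010 = 2029 kmol.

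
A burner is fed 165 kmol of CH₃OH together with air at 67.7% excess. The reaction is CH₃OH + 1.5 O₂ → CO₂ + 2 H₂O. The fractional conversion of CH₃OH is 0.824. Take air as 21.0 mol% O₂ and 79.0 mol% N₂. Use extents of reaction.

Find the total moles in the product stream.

2210 kmol

Stoichiometric O₂ = 1.5 × 165 = 247.5 kmol; O₂ fed = 247.5 × 1.677 = 415.1 kmol.
N₂ fed = 415.1 × 79/21 = 1561 kmol.
Fuel reacted = 0.824 × 165 → ξ = 136 kmol.
Outlet (n = n₀ + ν ξ):
  CH₃OH: 165 − 1(136) = 29.04
  O₂: 415.1 − 1.5(136) = 211.1
  N₂: 1561 (inert)
  CO₂: 0 + 1(136) = 136
  H₂O: 0 + 2(136) = 271.9
Total out = 29.04 + 211.1 + 1561 + 136 + 271.9 = 2209 kmol.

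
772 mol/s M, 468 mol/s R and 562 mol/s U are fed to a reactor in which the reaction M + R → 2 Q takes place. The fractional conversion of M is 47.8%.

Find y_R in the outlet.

M reacted = 0.478 × 772 = 369 mol/s; ν_M = −1, so ξ = 369/1 = 369 mol/s.
Outlet amounts (n = n₀ + ν ξ):
  M: 772 − 1(369) = 403
  R: 468 − 1(369) = 98.98
  Q: 0 + 2(369) = 738
  U: 562 (inert)
Total out = 1802 mol/s; y_R = 98.98 / 1802 = 0.05493.

0.0549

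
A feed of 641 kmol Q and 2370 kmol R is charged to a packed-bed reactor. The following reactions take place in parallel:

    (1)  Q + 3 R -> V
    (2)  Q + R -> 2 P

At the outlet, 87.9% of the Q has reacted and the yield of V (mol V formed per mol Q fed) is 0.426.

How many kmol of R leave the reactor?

1260 kmol

Yield of V: 1ξ₁ / 641 = 0.426 → ξ₁ = 273.1 kmol.
Conversion of Q: 1ξ₁ + 1ξ₂ = 0.879 × 641 = 563.4 → ξ₂ = 290.4 kmol.
Outlet amounts (n = n₀ + Σ ν·ξ):
  Q: 641 − 1(273.1) − 1(290.4) = 77.56
  R: 2370 − 3(273.1) − 1(290.4) = 1260
  V: 0 + 1(273.1) = 273.1
  P: 0 + 2(290.4) = 580.7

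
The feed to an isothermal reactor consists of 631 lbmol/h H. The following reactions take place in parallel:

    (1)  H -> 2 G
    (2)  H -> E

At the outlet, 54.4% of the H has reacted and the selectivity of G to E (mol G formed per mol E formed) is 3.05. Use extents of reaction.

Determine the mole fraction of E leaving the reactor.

Conversion of H: H consumed = 0.544 × 631 = 343.3 lbmol/h = 1ξ₁ + 1ξ₂.
Selectivity: 2ξ₁ / (1ξ₂) = 3.05 → ξ₁ = 1.525 ξ₂.
Substitute: (1·1.525 + 1) ξ₂ = 343.3 → ξ₂ = 135.9 lbmol/h, ξ₁ = 207.3 lbmol/h.
Outlet amounts (n = n₀ + Σ ν·ξ):
  H: 631 − 1(207.3) − 1(135.9) = 287.7
  G: 0 + 2(207.3) = 414.6
  E: 0 + 1(135.9) = 135.9
Total out = 838.3 lbmol/h; y_E = 135.9 / 838.3 = 0.1622.

0.162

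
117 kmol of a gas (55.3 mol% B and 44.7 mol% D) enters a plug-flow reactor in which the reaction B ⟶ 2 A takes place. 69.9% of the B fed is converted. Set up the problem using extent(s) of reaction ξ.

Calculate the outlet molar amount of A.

B reacted = 0.699 × 64.7 = 45.23 kmol; ν_B = −1, so ξ = 45.23/1 = 45.23 kmol.
Outlet amounts (n = n₀ + ν ξ):
  B: 64.7 − 1(45.23) = 19.48
  A: 0 + 2(45.23) = 90.45
  D: 52.3 (inert)

90.5 kmol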